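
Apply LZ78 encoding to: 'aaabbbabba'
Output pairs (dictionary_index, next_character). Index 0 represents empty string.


LZ78 encoding steps:
Dictionary: {0: ''}
Step 1: w='' (idx 0), next='a' -> output (0, 'a'), add 'a' as idx 1
Step 2: w='a' (idx 1), next='a' -> output (1, 'a'), add 'aa' as idx 2
Step 3: w='' (idx 0), next='b' -> output (0, 'b'), add 'b' as idx 3
Step 4: w='b' (idx 3), next='b' -> output (3, 'b'), add 'bb' as idx 4
Step 5: w='a' (idx 1), next='b' -> output (1, 'b'), add 'ab' as idx 5
Step 6: w='b' (idx 3), next='a' -> output (3, 'a'), add 'ba' as idx 6


Encoded: [(0, 'a'), (1, 'a'), (0, 'b'), (3, 'b'), (1, 'b'), (3, 'a')]


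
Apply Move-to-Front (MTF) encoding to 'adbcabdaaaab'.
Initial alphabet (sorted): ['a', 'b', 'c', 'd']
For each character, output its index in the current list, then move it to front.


MTF encoding:
'a': index 0 in ['a', 'b', 'c', 'd'] -> ['a', 'b', 'c', 'd']
'd': index 3 in ['a', 'b', 'c', 'd'] -> ['d', 'a', 'b', 'c']
'b': index 2 in ['d', 'a', 'b', 'c'] -> ['b', 'd', 'a', 'c']
'c': index 3 in ['b', 'd', 'a', 'c'] -> ['c', 'b', 'd', 'a']
'a': index 3 in ['c', 'b', 'd', 'a'] -> ['a', 'c', 'b', 'd']
'b': index 2 in ['a', 'c', 'b', 'd'] -> ['b', 'a', 'c', 'd']
'd': index 3 in ['b', 'a', 'c', 'd'] -> ['d', 'b', 'a', 'c']
'a': index 2 in ['d', 'b', 'a', 'c'] -> ['a', 'd', 'b', 'c']
'a': index 0 in ['a', 'd', 'b', 'c'] -> ['a', 'd', 'b', 'c']
'a': index 0 in ['a', 'd', 'b', 'c'] -> ['a', 'd', 'b', 'c']
'a': index 0 in ['a', 'd', 'b', 'c'] -> ['a', 'd', 'b', 'c']
'b': index 2 in ['a', 'd', 'b', 'c'] -> ['b', 'a', 'd', 'c']


Output: [0, 3, 2, 3, 3, 2, 3, 2, 0, 0, 0, 2]


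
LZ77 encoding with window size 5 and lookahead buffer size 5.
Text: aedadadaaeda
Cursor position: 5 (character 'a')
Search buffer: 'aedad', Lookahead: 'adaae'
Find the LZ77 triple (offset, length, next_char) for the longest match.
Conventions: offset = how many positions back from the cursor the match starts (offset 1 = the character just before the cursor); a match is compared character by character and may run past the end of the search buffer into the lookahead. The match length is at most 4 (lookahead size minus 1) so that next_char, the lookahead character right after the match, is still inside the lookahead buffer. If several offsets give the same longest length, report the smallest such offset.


Try each offset into the search buffer:
  offset=1 (pos 4, char 'd'): match length 0
  offset=2 (pos 3, char 'a'): match length 3
  offset=3 (pos 2, char 'd'): match length 0
  offset=4 (pos 1, char 'e'): match length 0
  offset=5 (pos 0, char 'a'): match length 1
Longest match has length 3 at offset 2.
next_char = character at position 5 + 3 = 8 -> 'a'

Best match: offset=2, length=3 (matching 'ada' starting at position 3)
LZ77 triple: (2, 3, 'a')


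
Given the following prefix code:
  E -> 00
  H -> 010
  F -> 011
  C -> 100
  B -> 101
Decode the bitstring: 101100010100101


Decoding step by step:
Bits 101 -> B
Bits 100 -> C
Bits 010 -> H
Bits 100 -> C
Bits 101 -> B


Decoded message: BCHCB


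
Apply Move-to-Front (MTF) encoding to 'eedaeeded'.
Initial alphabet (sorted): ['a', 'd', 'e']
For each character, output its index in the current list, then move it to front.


MTF encoding:
'e': index 2 in ['a', 'd', 'e'] -> ['e', 'a', 'd']
'e': index 0 in ['e', 'a', 'd'] -> ['e', 'a', 'd']
'd': index 2 in ['e', 'a', 'd'] -> ['d', 'e', 'a']
'a': index 2 in ['d', 'e', 'a'] -> ['a', 'd', 'e']
'e': index 2 in ['a', 'd', 'e'] -> ['e', 'a', 'd']
'e': index 0 in ['e', 'a', 'd'] -> ['e', 'a', 'd']
'd': index 2 in ['e', 'a', 'd'] -> ['d', 'e', 'a']
'e': index 1 in ['d', 'e', 'a'] -> ['e', 'd', 'a']
'd': index 1 in ['e', 'd', 'a'] -> ['d', 'e', 'a']


Output: [2, 0, 2, 2, 2, 0, 2, 1, 1]


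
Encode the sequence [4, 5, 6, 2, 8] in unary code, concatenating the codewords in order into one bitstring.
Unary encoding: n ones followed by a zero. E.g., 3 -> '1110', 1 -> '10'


Encode each number as n ones followed by a terminating 0:
  4 -> 11110 (5 bits)
  5 -> 111110 (6 bits)
  6 -> 1111110 (7 bits)
  2 -> 110 (3 bits)
  8 -> 111111110 (9 bits)
Total length = 5 + 6 + 7 + 3 + 9 = 30 bits.

Unary([4, 5, 6, 2, 8]) = 111101111101111110110111111110 (30 bits)


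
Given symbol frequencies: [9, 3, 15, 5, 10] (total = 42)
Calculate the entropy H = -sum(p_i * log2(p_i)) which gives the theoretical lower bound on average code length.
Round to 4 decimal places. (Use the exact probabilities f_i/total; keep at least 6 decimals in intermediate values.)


Per-symbol terms -p_i * log2(p_i) with p_i = f_i/42:
  p = 9/42 = 0.214286: log2(p) = -2.222392, -p*log2(p) = 0.476227
  p = 3/42 = 0.071429: log2(p) = -3.807355, -p*log2(p) = 0.271954
  p = 15/42 = 0.357143: log2(p) = -1.485427, -p*log2(p) = 0.530510
  p = 5/42 = 0.119048: log2(p) = -3.070389, -p*log2(p) = 0.365523
  p = 10/42 = 0.238095: log2(p) = -2.070389, -p*log2(p) = 0.492950
H = 0.476227 + 0.271954 + 0.530510 + 0.365523 + 0.492950 = 2.137164

H = 2.1372 bits/symbol


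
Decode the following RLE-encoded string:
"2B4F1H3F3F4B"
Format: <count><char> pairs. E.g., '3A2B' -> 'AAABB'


Expanding each <count><char> pair:
  2B -> 'BB'
  4F -> 'FFFF'
  1H -> 'H'
  3F -> 'FFF'
  3F -> 'FFF'
  4B -> 'BBBB'

Decoded = BBFFFFHFFFFFFBBBB


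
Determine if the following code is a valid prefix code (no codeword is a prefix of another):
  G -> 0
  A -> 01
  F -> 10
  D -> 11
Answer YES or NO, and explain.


Checking each pair (does one codeword prefix another?):
  G='0' vs A='01': prefix -- VIOLATION

NO -- this is NOT a valid prefix code. G (0) is a prefix of A (01).


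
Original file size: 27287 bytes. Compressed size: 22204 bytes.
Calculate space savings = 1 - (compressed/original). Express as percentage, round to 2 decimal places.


ratio = compressed/original = 22204/27287 = 0.813721
savings = 1 - ratio = 1 - 0.813721 = 0.186279
as a percentage: 0.186279 * 100 = 18.63%

Space savings = 1 - 22204/27287 = 18.63%


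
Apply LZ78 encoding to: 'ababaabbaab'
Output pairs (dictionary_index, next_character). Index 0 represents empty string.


LZ78 encoding steps:
Dictionary: {0: ''}
Step 1: w='' (idx 0), next='a' -> output (0, 'a'), add 'a' as idx 1
Step 2: w='' (idx 0), next='b' -> output (0, 'b'), add 'b' as idx 2
Step 3: w='a' (idx 1), next='b' -> output (1, 'b'), add 'ab' as idx 3
Step 4: w='a' (idx 1), next='a' -> output (1, 'a'), add 'aa' as idx 4
Step 5: w='b' (idx 2), next='b' -> output (2, 'b'), add 'bb' as idx 5
Step 6: w='aa' (idx 4), next='b' -> output (4, 'b'), add 'aab' as idx 6


Encoded: [(0, 'a'), (0, 'b'), (1, 'b'), (1, 'a'), (2, 'b'), (4, 'b')]


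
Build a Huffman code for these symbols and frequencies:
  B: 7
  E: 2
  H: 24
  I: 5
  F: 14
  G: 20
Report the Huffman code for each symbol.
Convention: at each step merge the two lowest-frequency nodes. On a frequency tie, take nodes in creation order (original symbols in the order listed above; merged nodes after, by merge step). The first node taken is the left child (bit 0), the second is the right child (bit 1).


Huffman tree construction:
Step 1: Merge E(2) + I(5) = 7
Step 2: Merge B(7) + (E+I)(7) = 14
Step 3: Merge F(14) + (B+(E+I))(14) = 28
Step 4: Merge G(20) + H(24) = 44
Step 5: Merge (F+(B+(E+I)))(28) + (G+H)(44) = 72
Read each symbol's code off the tree from the root (left child = 0, right child = 1).

Codes:
  B: 010 (length 3)
  E: 0110 (length 4)
  H: 11 (length 2)
  I: 0111 (length 4)
  F: 00 (length 2)
  G: 10 (length 2)
Average code length: 165/72 = 2.2917 bits/symbol


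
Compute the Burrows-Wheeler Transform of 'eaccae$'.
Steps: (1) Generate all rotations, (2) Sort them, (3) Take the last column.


Rotations (sorted):
  0: $eaccae -> last char: e
  1: accae$e -> last char: e
  2: ae$eacc -> last char: c
  3: cae$eac -> last char: c
  4: ccae$ea -> last char: a
  5: e$eacca -> last char: a
  6: eaccae$ -> last char: $


BWT = eeccaa$


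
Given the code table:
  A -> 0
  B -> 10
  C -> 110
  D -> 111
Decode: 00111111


Decoding:
0 -> A
0 -> A
111 -> D
111 -> D


Result: AADD


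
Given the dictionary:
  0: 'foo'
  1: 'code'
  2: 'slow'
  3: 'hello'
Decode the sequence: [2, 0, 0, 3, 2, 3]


Look up each index in the dictionary:
  2 -> 'slow'
  0 -> 'foo'
  0 -> 'foo'
  3 -> 'hello'
  2 -> 'slow'
  3 -> 'hello'

Decoded: "slow foo foo hello slow hello"


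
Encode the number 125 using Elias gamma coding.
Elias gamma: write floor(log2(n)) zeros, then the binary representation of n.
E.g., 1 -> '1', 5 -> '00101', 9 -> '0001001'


num_bits = floor(log2(125)) + 1 = 7
leading_zeros = num_bits - 1 = 6
binary(125) = 1111101

Elias gamma(125) = '000000' + '1111101' = 0000001111101 (13 bits)


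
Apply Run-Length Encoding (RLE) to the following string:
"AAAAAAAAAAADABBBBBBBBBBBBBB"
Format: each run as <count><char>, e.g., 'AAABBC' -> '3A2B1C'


Scanning runs left to right:
  i=0: run of 'A' x 11 -> '11A'
  i=11: run of 'D' x 1 -> '1D'
  i=12: run of 'A' x 1 -> '1A'
  i=13: run of 'B' x 14 -> '14B'

RLE = 11A1D1A14B


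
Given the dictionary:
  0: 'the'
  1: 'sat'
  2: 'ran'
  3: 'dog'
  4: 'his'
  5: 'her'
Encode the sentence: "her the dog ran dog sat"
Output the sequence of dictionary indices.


Look up each word in the dictionary:
  'her' -> 5
  'the' -> 0
  'dog' -> 3
  'ran' -> 2
  'dog' -> 3
  'sat' -> 1

Encoded: [5, 0, 3, 2, 3, 1]


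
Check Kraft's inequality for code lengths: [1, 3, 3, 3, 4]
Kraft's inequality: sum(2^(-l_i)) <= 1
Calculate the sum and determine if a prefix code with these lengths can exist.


Sum = 2^(-1) + 2^(-3) + 2^(-3) + 2^(-3) + 2^(-4)
    = 0.5 + 0.125 + 0.125 + 0.125 + 0.0625
    = 15/16 = 0.9375
Since 0.9375 <= 1, Kraft's inequality IS satisfied.
A prefix code with these lengths CAN exist.

Kraft sum = 0.9375. Satisfied.


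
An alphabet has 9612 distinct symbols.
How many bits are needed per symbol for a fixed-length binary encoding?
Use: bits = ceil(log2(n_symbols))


log2(9612) = 13.2306
Bracket: 2^13 = 8192 < 9612 <= 2^14 = 16384
So ceil(log2(9612)) = 14

bits = ceil(log2(9612)) = ceil(13.2306) = 14 bits


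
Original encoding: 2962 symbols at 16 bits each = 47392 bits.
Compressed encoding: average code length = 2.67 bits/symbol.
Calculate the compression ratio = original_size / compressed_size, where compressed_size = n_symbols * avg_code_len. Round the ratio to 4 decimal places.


original_size = n_symbols * orig_bits = 2962 * 16 = 47392 bits
compressed_size = n_symbols * avg_code_len = 2962 * 2.67 = 7908.54 bits
ratio = original_size / compressed_size = 47392 / 7908.54 = 5.9925

Compression ratio = 5.9925


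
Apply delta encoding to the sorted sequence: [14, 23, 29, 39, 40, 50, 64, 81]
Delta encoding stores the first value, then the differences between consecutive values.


First value: 14
Deltas:
  23 - 14 = 9
  29 - 23 = 6
  39 - 29 = 10
  40 - 39 = 1
  50 - 40 = 10
  64 - 50 = 14
  81 - 64 = 17


Delta encoded: [14, 9, 6, 10, 1, 10, 14, 17]


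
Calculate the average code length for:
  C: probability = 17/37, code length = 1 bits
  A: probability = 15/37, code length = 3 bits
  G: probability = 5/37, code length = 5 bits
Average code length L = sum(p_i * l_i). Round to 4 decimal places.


Weighted contributions p_i * l_i:
  C: (17/37) * 1 = 17/37
  A: (15/37) * 3 = 45/37
  G: (5/37) * 5 = 25/37
Sum = (17 + 45 + 25)/37 = 87/37

L = 87/37 = 2.3514 bits/symbol


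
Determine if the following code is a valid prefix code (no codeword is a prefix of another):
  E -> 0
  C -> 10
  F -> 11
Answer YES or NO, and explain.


Checking each pair (does one codeword prefix another?):
  E='0' vs C='10': no prefix
  E='0' vs F='11': no prefix
  C='10' vs E='0': no prefix
  C='10' vs F='11': no prefix
  F='11' vs E='0': no prefix
  F='11' vs C='10': no prefix
No violation found over all pairs.

YES -- this is a valid prefix code. No codeword is a prefix of any other codeword.


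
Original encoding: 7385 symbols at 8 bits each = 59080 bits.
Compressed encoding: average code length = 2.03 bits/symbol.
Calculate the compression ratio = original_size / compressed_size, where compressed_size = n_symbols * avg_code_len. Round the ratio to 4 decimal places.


original_size = n_symbols * orig_bits = 7385 * 8 = 59080 bits
compressed_size = n_symbols * avg_code_len = 7385 * 2.03 = 14991.55 bits
ratio = original_size / compressed_size = 59080 / 14991.55 = 3.9409

Compression ratio = 3.9409


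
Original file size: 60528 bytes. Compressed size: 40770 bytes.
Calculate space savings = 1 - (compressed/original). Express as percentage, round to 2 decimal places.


ratio = compressed/original = 40770/60528 = 0.673573
savings = 1 - ratio = 1 - 0.673573 = 0.326427
as a percentage: 0.326427 * 100 = 32.64%

Space savings = 1 - 40770/60528 = 32.64%


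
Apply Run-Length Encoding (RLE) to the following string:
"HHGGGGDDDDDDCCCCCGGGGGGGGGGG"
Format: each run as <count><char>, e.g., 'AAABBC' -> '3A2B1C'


Scanning runs left to right:
  i=0: run of 'H' x 2 -> '2H'
  i=2: run of 'G' x 4 -> '4G'
  i=6: run of 'D' x 6 -> '6D'
  i=12: run of 'C' x 5 -> '5C'
  i=17: run of 'G' x 11 -> '11G'

RLE = 2H4G6D5C11G


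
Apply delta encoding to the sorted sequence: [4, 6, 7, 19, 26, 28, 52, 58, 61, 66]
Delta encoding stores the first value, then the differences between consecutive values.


First value: 4
Deltas:
  6 - 4 = 2
  7 - 6 = 1
  19 - 7 = 12
  26 - 19 = 7
  28 - 26 = 2
  52 - 28 = 24
  58 - 52 = 6
  61 - 58 = 3
  66 - 61 = 5


Delta encoded: [4, 2, 1, 12, 7, 2, 24, 6, 3, 5]


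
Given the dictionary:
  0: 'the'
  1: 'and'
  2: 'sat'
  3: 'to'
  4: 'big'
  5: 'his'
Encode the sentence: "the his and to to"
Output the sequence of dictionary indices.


Look up each word in the dictionary:
  'the' -> 0
  'his' -> 5
  'and' -> 1
  'to' -> 3
  'to' -> 3

Encoded: [0, 5, 1, 3, 3]


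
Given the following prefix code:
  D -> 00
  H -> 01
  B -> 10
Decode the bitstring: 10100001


Decoding step by step:
Bits 10 -> B
Bits 10 -> B
Bits 00 -> D
Bits 01 -> H


Decoded message: BBDH


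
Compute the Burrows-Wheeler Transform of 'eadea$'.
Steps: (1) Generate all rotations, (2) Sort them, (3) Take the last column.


Rotations (sorted):
  0: $eadea -> last char: a
  1: a$eade -> last char: e
  2: adea$e -> last char: e
  3: dea$ea -> last char: a
  4: ea$ead -> last char: d
  5: eadea$ -> last char: $


BWT = aeead$


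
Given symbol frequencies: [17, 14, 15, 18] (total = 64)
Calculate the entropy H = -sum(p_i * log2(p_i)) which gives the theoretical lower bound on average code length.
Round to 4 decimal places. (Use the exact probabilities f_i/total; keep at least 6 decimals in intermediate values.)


Per-symbol terms -p_i * log2(p_i) with p_i = f_i/64:
  p = 17/64 = 0.265625: log2(p) = -1.912537, -p*log2(p) = 0.508018
  p = 14/64 = 0.218750: log2(p) = -2.192645, -p*log2(p) = 0.479641
  p = 15/64 = 0.234375: log2(p) = -2.093109, -p*log2(p) = 0.490573
  p = 18/64 = 0.281250: log2(p) = -1.830075, -p*log2(p) = 0.514709
H = 0.508018 + 0.479641 + 0.490573 + 0.514709 = 1.992941

H = 1.9929 bits/symbol


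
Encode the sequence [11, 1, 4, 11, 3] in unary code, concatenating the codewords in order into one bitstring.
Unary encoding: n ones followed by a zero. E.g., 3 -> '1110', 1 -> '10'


Encode each number as n ones followed by a terminating 0:
  11 -> 111111111110 (12 bits)
  1 -> 10 (2 bits)
  4 -> 11110 (5 bits)
  11 -> 111111111110 (12 bits)
  3 -> 1110 (4 bits)
Total length = 12 + 2 + 5 + 12 + 4 = 35 bits.

Unary([11, 1, 4, 11, 3]) = 11111111111010111101111111111101110 (35 bits)


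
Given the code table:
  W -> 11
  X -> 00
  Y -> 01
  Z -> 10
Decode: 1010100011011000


Decoding:
10 -> Z
10 -> Z
10 -> Z
00 -> X
11 -> W
01 -> Y
10 -> Z
00 -> X


Result: ZZZXWYZX


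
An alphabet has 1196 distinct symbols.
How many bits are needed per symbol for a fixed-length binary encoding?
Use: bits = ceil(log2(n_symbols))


log2(1196) = 10.224
Bracket: 2^10 = 1024 < 1196 <= 2^11 = 2048
So ceil(log2(1196)) = 11

bits = ceil(log2(1196)) = ceil(10.224) = 11 bits


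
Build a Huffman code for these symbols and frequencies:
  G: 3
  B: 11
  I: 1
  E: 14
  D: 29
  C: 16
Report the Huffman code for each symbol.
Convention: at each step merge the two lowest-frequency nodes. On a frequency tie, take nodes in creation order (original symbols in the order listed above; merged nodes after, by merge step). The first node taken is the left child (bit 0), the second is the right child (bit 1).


Huffman tree construction:
Step 1: Merge I(1) + G(3) = 4
Step 2: Merge (I+G)(4) + B(11) = 15
Step 3: Merge E(14) + ((I+G)+B)(15) = 29
Step 4: Merge C(16) + D(29) = 45
Step 5: Merge (E+((I+G)+B))(29) + (C+D)(45) = 74
Read each symbol's code off the tree from the root (left child = 0, right child = 1).

Codes:
  G: 0101 (length 4)
  B: 011 (length 3)
  I: 0100 (length 4)
  E: 00 (length 2)
  D: 11 (length 2)
  C: 10 (length 2)
Average code length: 167/74 = 2.2568 bits/symbol


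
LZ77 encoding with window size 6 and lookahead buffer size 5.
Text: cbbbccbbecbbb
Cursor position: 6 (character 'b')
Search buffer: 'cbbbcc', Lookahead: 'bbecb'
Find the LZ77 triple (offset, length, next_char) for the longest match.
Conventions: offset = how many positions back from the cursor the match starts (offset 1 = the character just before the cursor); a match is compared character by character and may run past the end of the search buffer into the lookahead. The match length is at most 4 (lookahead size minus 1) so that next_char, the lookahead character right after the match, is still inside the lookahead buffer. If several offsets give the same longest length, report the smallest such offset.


Try each offset into the search buffer:
  offset=1 (pos 5, char 'c'): match length 0
  offset=2 (pos 4, char 'c'): match length 0
  offset=3 (pos 3, char 'b'): match length 1
  offset=4 (pos 2, char 'b'): match length 2
  offset=5 (pos 1, char 'b'): match length 2
  offset=6 (pos 0, char 'c'): match length 0
Longest match has length 2, found at offsets 4, 5; take the smallest, offset 4.
next_char = character at position 6 + 2 = 8 -> 'e'

Best match: offset=4, length=2 (matching 'bb' starting at position 2)
LZ77 triple: (4, 2, 'e')


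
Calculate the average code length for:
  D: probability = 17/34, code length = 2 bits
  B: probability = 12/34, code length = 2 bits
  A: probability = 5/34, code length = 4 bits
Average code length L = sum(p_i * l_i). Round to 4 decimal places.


Weighted contributions p_i * l_i:
  D: (17/34) * 2 = 34/34
  B: (12/34) * 2 = 24/34
  A: (5/34) * 4 = 20/34
Sum = (34 + 24 + 20)/34 = 78/34

L = 78/34 = 2.2941 bits/symbol


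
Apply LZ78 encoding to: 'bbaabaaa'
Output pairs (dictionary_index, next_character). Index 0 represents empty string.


LZ78 encoding steps:
Dictionary: {0: ''}
Step 1: w='' (idx 0), next='b' -> output (0, 'b'), add 'b' as idx 1
Step 2: w='b' (idx 1), next='a' -> output (1, 'a'), add 'ba' as idx 2
Step 3: w='' (idx 0), next='a' -> output (0, 'a'), add 'a' as idx 3
Step 4: w='ba' (idx 2), next='a' -> output (2, 'a'), add 'baa' as idx 4
Step 5: w='a' (idx 3), end of input -> output (3, '')


Encoded: [(0, 'b'), (1, 'a'), (0, 'a'), (2, 'a'), (3, '')]


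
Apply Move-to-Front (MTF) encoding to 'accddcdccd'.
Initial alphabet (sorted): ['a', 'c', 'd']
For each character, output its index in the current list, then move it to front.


MTF encoding:
'a': index 0 in ['a', 'c', 'd'] -> ['a', 'c', 'd']
'c': index 1 in ['a', 'c', 'd'] -> ['c', 'a', 'd']
'c': index 0 in ['c', 'a', 'd'] -> ['c', 'a', 'd']
'd': index 2 in ['c', 'a', 'd'] -> ['d', 'c', 'a']
'd': index 0 in ['d', 'c', 'a'] -> ['d', 'c', 'a']
'c': index 1 in ['d', 'c', 'a'] -> ['c', 'd', 'a']
'd': index 1 in ['c', 'd', 'a'] -> ['d', 'c', 'a']
'c': index 1 in ['d', 'c', 'a'] -> ['c', 'd', 'a']
'c': index 0 in ['c', 'd', 'a'] -> ['c', 'd', 'a']
'd': index 1 in ['c', 'd', 'a'] -> ['d', 'c', 'a']


Output: [0, 1, 0, 2, 0, 1, 1, 1, 0, 1]


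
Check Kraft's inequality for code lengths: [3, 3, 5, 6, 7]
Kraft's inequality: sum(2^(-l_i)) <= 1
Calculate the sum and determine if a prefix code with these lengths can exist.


Sum = 2^(-3) + 2^(-3) + 2^(-5) + 2^(-6) + 2^(-7)
    = 0.125 + 0.125 + 0.03125 + 0.015625 + 0.0078125
    = 39/128 = 0.3046875
Since 0.3046875 <= 1, Kraft's inequality IS satisfied.
A prefix code with these lengths CAN exist.

Kraft sum = 0.3046875. Satisfied.


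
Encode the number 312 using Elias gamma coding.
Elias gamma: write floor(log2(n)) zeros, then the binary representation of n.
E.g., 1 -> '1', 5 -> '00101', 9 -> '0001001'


num_bits = floor(log2(312)) + 1 = 9
leading_zeros = num_bits - 1 = 8
binary(312) = 100111000

Elias gamma(312) = '00000000' + '100111000' = 00000000100111000 (17 bits)


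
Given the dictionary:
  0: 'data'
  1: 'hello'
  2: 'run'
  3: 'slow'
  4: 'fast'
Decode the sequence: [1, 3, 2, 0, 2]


Look up each index in the dictionary:
  1 -> 'hello'
  3 -> 'slow'
  2 -> 'run'
  0 -> 'data'
  2 -> 'run'

Decoded: "hello slow run data run"


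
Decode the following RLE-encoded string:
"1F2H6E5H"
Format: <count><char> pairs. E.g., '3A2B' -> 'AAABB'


Expanding each <count><char> pair:
  1F -> 'F'
  2H -> 'HH'
  6E -> 'EEEEEE'
  5H -> 'HHHHH'

Decoded = FHHEEEEEEHHHHH


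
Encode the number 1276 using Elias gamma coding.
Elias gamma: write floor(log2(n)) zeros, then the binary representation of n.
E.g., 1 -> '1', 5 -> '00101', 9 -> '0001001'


num_bits = floor(log2(1276)) + 1 = 11
leading_zeros = num_bits - 1 = 10
binary(1276) = 10011111100

Elias gamma(1276) = '0000000000' + '10011111100' = 000000000010011111100 (21 bits)


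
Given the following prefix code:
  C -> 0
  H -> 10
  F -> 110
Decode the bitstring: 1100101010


Decoding step by step:
Bits 110 -> F
Bits 0 -> C
Bits 10 -> H
Bits 10 -> H
Bits 10 -> H


Decoded message: FCHHH


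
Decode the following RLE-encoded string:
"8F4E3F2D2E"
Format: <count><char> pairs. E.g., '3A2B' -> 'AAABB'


Expanding each <count><char> pair:
  8F -> 'FFFFFFFF'
  4E -> 'EEEE'
  3F -> 'FFF'
  2D -> 'DD'
  2E -> 'EE'

Decoded = FFFFFFFFEEEEFFFDDEE


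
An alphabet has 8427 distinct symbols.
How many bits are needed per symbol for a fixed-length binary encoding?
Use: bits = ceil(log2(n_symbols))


log2(8427) = 13.0408
Bracket: 2^13 = 8192 < 8427 <= 2^14 = 16384
So ceil(log2(8427)) = 14

bits = ceil(log2(8427)) = ceil(13.0408) = 14 bits


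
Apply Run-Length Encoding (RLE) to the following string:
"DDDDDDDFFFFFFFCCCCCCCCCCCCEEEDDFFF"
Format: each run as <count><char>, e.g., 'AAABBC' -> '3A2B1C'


Scanning runs left to right:
  i=0: run of 'D' x 7 -> '7D'
  i=7: run of 'F' x 7 -> '7F'
  i=14: run of 'C' x 12 -> '12C'
  i=26: run of 'E' x 3 -> '3E'
  i=29: run of 'D' x 2 -> '2D'
  i=31: run of 'F' x 3 -> '3F'

RLE = 7D7F12C3E2D3F


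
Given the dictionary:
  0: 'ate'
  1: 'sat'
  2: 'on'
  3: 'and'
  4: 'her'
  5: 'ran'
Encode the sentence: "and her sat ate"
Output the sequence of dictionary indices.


Look up each word in the dictionary:
  'and' -> 3
  'her' -> 4
  'sat' -> 1
  'ate' -> 0

Encoded: [3, 4, 1, 0]


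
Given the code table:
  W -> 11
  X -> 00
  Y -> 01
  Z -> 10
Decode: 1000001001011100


Decoding:
10 -> Z
00 -> X
00 -> X
10 -> Z
01 -> Y
01 -> Y
11 -> W
00 -> X


Result: ZXXZYYWX


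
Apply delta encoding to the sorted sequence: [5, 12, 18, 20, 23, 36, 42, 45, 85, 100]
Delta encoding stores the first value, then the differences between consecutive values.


First value: 5
Deltas:
  12 - 5 = 7
  18 - 12 = 6
  20 - 18 = 2
  23 - 20 = 3
  36 - 23 = 13
  42 - 36 = 6
  45 - 42 = 3
  85 - 45 = 40
  100 - 85 = 15


Delta encoded: [5, 7, 6, 2, 3, 13, 6, 3, 40, 15]


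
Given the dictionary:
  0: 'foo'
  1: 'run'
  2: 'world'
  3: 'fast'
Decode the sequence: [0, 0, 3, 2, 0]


Look up each index in the dictionary:
  0 -> 'foo'
  0 -> 'foo'
  3 -> 'fast'
  2 -> 'world'
  0 -> 'foo'

Decoded: "foo foo fast world foo"


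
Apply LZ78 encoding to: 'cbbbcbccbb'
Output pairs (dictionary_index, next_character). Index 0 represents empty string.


LZ78 encoding steps:
Dictionary: {0: ''}
Step 1: w='' (idx 0), next='c' -> output (0, 'c'), add 'c' as idx 1
Step 2: w='' (idx 0), next='b' -> output (0, 'b'), add 'b' as idx 2
Step 3: w='b' (idx 2), next='b' -> output (2, 'b'), add 'bb' as idx 3
Step 4: w='c' (idx 1), next='b' -> output (1, 'b'), add 'cb' as idx 4
Step 5: w='c' (idx 1), next='c' -> output (1, 'c'), add 'cc' as idx 5
Step 6: w='bb' (idx 3), end of input -> output (3, '')


Encoded: [(0, 'c'), (0, 'b'), (2, 'b'), (1, 'b'), (1, 'c'), (3, '')]


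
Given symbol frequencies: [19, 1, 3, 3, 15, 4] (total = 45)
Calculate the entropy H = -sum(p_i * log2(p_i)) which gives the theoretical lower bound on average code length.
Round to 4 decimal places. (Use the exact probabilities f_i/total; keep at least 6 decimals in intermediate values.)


Per-symbol terms -p_i * log2(p_i) with p_i = f_i/45:
  p = 19/45 = 0.422222: log2(p) = -1.243926, -p*log2(p) = 0.525213
  p = 1/45 = 0.022222: log2(p) = -5.491853, -p*log2(p) = 0.122041
  p = 3/45 = 0.066667: log2(p) = -3.906891, -p*log2(p) = 0.260459
  p = 3/45 = 0.066667: log2(p) = -3.906891, -p*log2(p) = 0.260459
  p = 15/45 = 0.333333: log2(p) = -1.584963, -p*log2(p) = 0.528321
  p = 4/45 = 0.088889: log2(p) = -3.491853, -p*log2(p) = 0.310387
H = 0.525213 + 0.122041 + 0.260459 + 0.260459 + 0.528321 + 0.310387 = 2.006880

H = 2.0069 bits/symbol


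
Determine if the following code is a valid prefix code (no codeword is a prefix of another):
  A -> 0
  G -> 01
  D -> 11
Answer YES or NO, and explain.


Checking each pair (does one codeword prefix another?):
  A='0' vs G='01': prefix -- VIOLATION

NO -- this is NOT a valid prefix code. A (0) is a prefix of G (01).


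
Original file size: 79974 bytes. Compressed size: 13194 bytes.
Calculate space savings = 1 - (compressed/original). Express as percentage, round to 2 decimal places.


ratio = compressed/original = 13194/79974 = 0.164979
savings = 1 - ratio = 1 - 0.164979 = 0.835021
as a percentage: 0.835021 * 100 = 83.5%

Space savings = 1 - 13194/79974 = 83.5%


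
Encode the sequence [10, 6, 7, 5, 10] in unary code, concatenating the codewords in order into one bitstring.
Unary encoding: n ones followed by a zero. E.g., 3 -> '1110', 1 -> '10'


Encode each number as n ones followed by a terminating 0:
  10 -> 11111111110 (11 bits)
  6 -> 1111110 (7 bits)
  7 -> 11111110 (8 bits)
  5 -> 111110 (6 bits)
  10 -> 11111111110 (11 bits)
Total length = 11 + 7 + 8 + 6 + 11 = 43 bits.

Unary([10, 6, 7, 5, 10]) = 1111111111011111101111111011111011111111110 (43 bits)


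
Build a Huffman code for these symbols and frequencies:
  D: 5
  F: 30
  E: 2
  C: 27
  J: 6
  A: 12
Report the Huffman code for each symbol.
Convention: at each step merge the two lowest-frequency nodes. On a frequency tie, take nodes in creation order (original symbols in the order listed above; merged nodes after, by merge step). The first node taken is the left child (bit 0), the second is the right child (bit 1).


Huffman tree construction:
Step 1: Merge E(2) + D(5) = 7
Step 2: Merge J(6) + (E+D)(7) = 13
Step 3: Merge A(12) + (J+(E+D))(13) = 25
Step 4: Merge (A+(J+(E+D)))(25) + C(27) = 52
Step 5: Merge F(30) + ((A+(J+(E+D)))+C)(52) = 82
Read each symbol's code off the tree from the root (left child = 0, right child = 1).

Codes:
  D: 10111 (length 5)
  F: 0 (length 1)
  E: 10110 (length 5)
  C: 11 (length 2)
  J: 1010 (length 4)
  A: 100 (length 3)
Average code length: 179/82 = 2.1829 bits/symbol


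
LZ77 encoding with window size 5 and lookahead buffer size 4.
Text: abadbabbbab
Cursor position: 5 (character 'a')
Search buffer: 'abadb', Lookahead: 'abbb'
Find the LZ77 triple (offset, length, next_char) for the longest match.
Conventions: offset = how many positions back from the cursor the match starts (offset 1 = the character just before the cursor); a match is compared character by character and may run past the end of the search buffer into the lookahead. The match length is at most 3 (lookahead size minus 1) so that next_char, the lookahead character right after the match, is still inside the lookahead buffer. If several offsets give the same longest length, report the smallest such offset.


Try each offset into the search buffer:
  offset=1 (pos 4, char 'b'): match length 0
  offset=2 (pos 3, char 'd'): match length 0
  offset=3 (pos 2, char 'a'): match length 1
  offset=4 (pos 1, char 'b'): match length 0
  offset=5 (pos 0, char 'a'): match length 2
Longest match has length 2 at offset 5.
next_char = character at position 5 + 2 = 7 -> 'b'

Best match: offset=5, length=2 (matching 'ab' starting at position 0)
LZ77 triple: (5, 2, 'b')


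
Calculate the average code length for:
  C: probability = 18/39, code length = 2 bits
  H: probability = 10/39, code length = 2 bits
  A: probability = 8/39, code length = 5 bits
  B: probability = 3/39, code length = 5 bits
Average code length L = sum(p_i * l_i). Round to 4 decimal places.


Weighted contributions p_i * l_i:
  C: (18/39) * 2 = 36/39
  H: (10/39) * 2 = 20/39
  A: (8/39) * 5 = 40/39
  B: (3/39) * 5 = 15/39
Sum = (36 + 20 + 40 + 15)/39 = 111/39

L = 111/39 = 2.8462 bits/symbol


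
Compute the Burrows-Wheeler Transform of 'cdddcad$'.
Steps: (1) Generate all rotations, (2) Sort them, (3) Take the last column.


Rotations (sorted):
  0: $cdddcad -> last char: d
  1: ad$cdddc -> last char: c
  2: cad$cddd -> last char: d
  3: cdddcad$ -> last char: $
  4: d$cdddca -> last char: a
  5: dcad$cdd -> last char: d
  6: ddcad$cd -> last char: d
  7: dddcad$c -> last char: c


BWT = dcd$addc


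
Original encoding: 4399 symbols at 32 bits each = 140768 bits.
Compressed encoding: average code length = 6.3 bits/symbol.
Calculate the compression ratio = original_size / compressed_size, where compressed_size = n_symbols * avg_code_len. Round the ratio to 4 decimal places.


original_size = n_symbols * orig_bits = 4399 * 32 = 140768 bits
compressed_size = n_symbols * avg_code_len = 4399 * 6.3 = 27713.7 bits
ratio = original_size / compressed_size = 140768 / 27713.7 = 5.0794

Compression ratio = 5.0794


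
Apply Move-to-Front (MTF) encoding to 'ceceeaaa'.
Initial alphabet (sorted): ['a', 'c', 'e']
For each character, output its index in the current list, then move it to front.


MTF encoding:
'c': index 1 in ['a', 'c', 'e'] -> ['c', 'a', 'e']
'e': index 2 in ['c', 'a', 'e'] -> ['e', 'c', 'a']
'c': index 1 in ['e', 'c', 'a'] -> ['c', 'e', 'a']
'e': index 1 in ['c', 'e', 'a'] -> ['e', 'c', 'a']
'e': index 0 in ['e', 'c', 'a'] -> ['e', 'c', 'a']
'a': index 2 in ['e', 'c', 'a'] -> ['a', 'e', 'c']
'a': index 0 in ['a', 'e', 'c'] -> ['a', 'e', 'c']
'a': index 0 in ['a', 'e', 'c'] -> ['a', 'e', 'c']


Output: [1, 2, 1, 1, 0, 2, 0, 0]


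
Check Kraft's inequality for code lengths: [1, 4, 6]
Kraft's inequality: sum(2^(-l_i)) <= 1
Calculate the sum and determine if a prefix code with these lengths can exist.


Sum = 2^(-1) + 2^(-4) + 2^(-6)
    = 0.5 + 0.0625 + 0.015625
    = 37/64 = 0.578125
Since 0.578125 <= 1, Kraft's inequality IS satisfied.
A prefix code with these lengths CAN exist.

Kraft sum = 0.578125. Satisfied.


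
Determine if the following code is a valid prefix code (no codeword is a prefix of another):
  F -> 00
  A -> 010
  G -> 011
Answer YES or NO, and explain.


Checking each pair (does one codeword prefix another?):
  F='00' vs A='010': no prefix
  F='00' vs G='011': no prefix
  A='010' vs F='00': no prefix
  A='010' vs G='011': no prefix
  G='011' vs F='00': no prefix
  G='011' vs A='010': no prefix
No violation found over all pairs.

YES -- this is a valid prefix code. No codeword is a prefix of any other codeword.


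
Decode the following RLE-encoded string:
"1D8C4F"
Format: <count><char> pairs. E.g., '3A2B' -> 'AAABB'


Expanding each <count><char> pair:
  1D -> 'D'
  8C -> 'CCCCCCCC'
  4F -> 'FFFF'

Decoded = DCCCCCCCCFFFF


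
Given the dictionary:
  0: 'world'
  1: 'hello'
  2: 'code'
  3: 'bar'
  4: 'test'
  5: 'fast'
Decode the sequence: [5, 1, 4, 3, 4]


Look up each index in the dictionary:
  5 -> 'fast'
  1 -> 'hello'
  4 -> 'test'
  3 -> 'bar'
  4 -> 'test'

Decoded: "fast hello test bar test"


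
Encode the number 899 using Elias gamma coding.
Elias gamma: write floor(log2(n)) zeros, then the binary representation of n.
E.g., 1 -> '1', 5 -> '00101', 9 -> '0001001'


num_bits = floor(log2(899)) + 1 = 10
leading_zeros = num_bits - 1 = 9
binary(899) = 1110000011

Elias gamma(899) = '000000000' + '1110000011' = 0000000001110000011 (19 bits)


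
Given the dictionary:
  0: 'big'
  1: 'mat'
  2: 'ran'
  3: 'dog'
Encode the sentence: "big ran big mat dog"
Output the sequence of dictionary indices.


Look up each word in the dictionary:
  'big' -> 0
  'ran' -> 2
  'big' -> 0
  'mat' -> 1
  'dog' -> 3

Encoded: [0, 2, 0, 1, 3]


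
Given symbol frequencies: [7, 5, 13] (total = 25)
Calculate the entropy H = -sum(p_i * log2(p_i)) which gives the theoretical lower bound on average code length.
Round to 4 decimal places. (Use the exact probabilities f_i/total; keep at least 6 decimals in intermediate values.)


Per-symbol terms -p_i * log2(p_i) with p_i = f_i/25:
  p = 7/25 = 0.280000: log2(p) = -1.836501, -p*log2(p) = 0.514220
  p = 5/25 = 0.200000: log2(p) = -2.321928, -p*log2(p) = 0.464386
  p = 13/25 = 0.520000: log2(p) = -0.943416, -p*log2(p) = 0.490577
H = 0.514220 + 0.464386 + 0.490577 = 1.469183

H = 1.4692 bits/symbol


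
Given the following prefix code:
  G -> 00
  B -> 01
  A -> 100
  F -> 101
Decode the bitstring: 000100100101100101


Decoding step by step:
Bits 00 -> G
Bits 01 -> B
Bits 00 -> G
Bits 100 -> A
Bits 101 -> F
Bits 100 -> A
Bits 101 -> F


Decoded message: GBGAFAF


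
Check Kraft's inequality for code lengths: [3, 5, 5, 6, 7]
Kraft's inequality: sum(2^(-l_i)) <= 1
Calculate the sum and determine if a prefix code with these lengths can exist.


Sum = 2^(-3) + 2^(-5) + 2^(-5) + 2^(-6) + 2^(-7)
    = 0.125 + 0.03125 + 0.03125 + 0.015625 + 0.0078125
    = 27/128 = 0.2109375
Since 0.2109375 <= 1, Kraft's inequality IS satisfied.
A prefix code with these lengths CAN exist.

Kraft sum = 0.2109375. Satisfied.


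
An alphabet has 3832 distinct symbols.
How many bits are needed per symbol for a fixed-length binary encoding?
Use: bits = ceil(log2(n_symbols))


log2(3832) = 11.9039
Bracket: 2^11 = 2048 < 3832 <= 2^12 = 4096
So ceil(log2(3832)) = 12

bits = ceil(log2(3832)) = ceil(11.9039) = 12 bits


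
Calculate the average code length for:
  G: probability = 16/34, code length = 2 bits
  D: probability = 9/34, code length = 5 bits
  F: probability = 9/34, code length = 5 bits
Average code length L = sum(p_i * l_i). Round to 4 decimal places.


Weighted contributions p_i * l_i:
  G: (16/34) * 2 = 32/34
  D: (9/34) * 5 = 45/34
  F: (9/34) * 5 = 45/34
Sum = (32 + 45 + 45)/34 = 122/34

L = 122/34 = 3.5882 bits/symbol


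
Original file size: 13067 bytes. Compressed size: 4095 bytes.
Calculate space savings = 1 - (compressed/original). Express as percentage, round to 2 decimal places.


ratio = compressed/original = 4095/13067 = 0.313385
savings = 1 - ratio = 1 - 0.313385 = 0.686615
as a percentage: 0.686615 * 100 = 68.66%

Space savings = 1 - 4095/13067 = 68.66%


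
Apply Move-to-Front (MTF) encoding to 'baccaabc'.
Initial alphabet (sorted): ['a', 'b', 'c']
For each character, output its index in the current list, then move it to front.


MTF encoding:
'b': index 1 in ['a', 'b', 'c'] -> ['b', 'a', 'c']
'a': index 1 in ['b', 'a', 'c'] -> ['a', 'b', 'c']
'c': index 2 in ['a', 'b', 'c'] -> ['c', 'a', 'b']
'c': index 0 in ['c', 'a', 'b'] -> ['c', 'a', 'b']
'a': index 1 in ['c', 'a', 'b'] -> ['a', 'c', 'b']
'a': index 0 in ['a', 'c', 'b'] -> ['a', 'c', 'b']
'b': index 2 in ['a', 'c', 'b'] -> ['b', 'a', 'c']
'c': index 2 in ['b', 'a', 'c'] -> ['c', 'b', 'a']


Output: [1, 1, 2, 0, 1, 0, 2, 2]


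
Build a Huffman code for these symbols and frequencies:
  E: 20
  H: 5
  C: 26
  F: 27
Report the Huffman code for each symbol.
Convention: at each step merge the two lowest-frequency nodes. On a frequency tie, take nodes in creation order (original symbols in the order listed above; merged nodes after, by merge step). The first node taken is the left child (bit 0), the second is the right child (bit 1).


Huffman tree construction:
Step 1: Merge H(5) + E(20) = 25
Step 2: Merge (H+E)(25) + C(26) = 51
Step 3: Merge F(27) + ((H+E)+C)(51) = 78
Read each symbol's code off the tree from the root (left child = 0, right child = 1).

Codes:
  E: 101 (length 3)
  H: 100 (length 3)
  C: 11 (length 2)
  F: 0 (length 1)
Average code length: 154/78 = 1.9744 bits/symbol


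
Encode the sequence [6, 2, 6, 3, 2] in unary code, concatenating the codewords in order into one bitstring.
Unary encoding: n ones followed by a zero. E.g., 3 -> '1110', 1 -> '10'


Encode each number as n ones followed by a terminating 0:
  6 -> 1111110 (7 bits)
  2 -> 110 (3 bits)
  6 -> 1111110 (7 bits)
  3 -> 1110 (4 bits)
  2 -> 110 (3 bits)
Total length = 7 + 3 + 7 + 4 + 3 = 24 bits.

Unary([6, 2, 6, 3, 2]) = 111111011011111101110110 (24 bits)


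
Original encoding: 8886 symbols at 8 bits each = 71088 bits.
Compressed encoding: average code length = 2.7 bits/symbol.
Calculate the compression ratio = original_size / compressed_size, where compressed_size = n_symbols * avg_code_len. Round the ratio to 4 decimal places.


original_size = n_symbols * orig_bits = 8886 * 8 = 71088 bits
compressed_size = n_symbols * avg_code_len = 8886 * 2.7 = 23992.2 bits
ratio = original_size / compressed_size = 71088 / 23992.2 = 2.963

Compression ratio = 2.963


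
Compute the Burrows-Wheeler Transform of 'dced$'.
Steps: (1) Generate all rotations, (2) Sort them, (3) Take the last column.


Rotations (sorted):
  0: $dced -> last char: d
  1: ced$d -> last char: d
  2: d$dce -> last char: e
  3: dced$ -> last char: $
  4: ed$dc -> last char: c


BWT = dde$c


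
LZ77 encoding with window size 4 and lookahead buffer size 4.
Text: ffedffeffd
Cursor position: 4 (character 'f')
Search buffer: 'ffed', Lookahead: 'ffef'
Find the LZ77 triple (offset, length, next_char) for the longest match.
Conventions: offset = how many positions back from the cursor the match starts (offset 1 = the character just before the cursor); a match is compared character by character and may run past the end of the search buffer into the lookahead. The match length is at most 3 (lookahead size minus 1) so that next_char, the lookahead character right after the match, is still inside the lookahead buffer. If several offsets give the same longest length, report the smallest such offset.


Try each offset into the search buffer:
  offset=1 (pos 3, char 'd'): match length 0
  offset=2 (pos 2, char 'e'): match length 0
  offset=3 (pos 1, char 'f'): match length 1
  offset=4 (pos 0, char 'f'): match length 3
Longest match has length 3 at offset 4.
next_char = character at position 4 + 3 = 7 -> 'f'

Best match: offset=4, length=3 (matching 'ffe' starting at position 0)
LZ77 triple: (4, 3, 'f')


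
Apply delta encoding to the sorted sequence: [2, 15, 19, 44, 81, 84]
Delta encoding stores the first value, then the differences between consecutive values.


First value: 2
Deltas:
  15 - 2 = 13
  19 - 15 = 4
  44 - 19 = 25
  81 - 44 = 37
  84 - 81 = 3


Delta encoded: [2, 13, 4, 25, 37, 3]


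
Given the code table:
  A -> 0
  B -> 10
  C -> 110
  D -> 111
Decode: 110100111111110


Decoding:
110 -> C
10 -> B
0 -> A
111 -> D
111 -> D
110 -> C


Result: CBADDC


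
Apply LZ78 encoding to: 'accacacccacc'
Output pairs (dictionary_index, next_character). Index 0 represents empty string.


LZ78 encoding steps:
Dictionary: {0: ''}
Step 1: w='' (idx 0), next='a' -> output (0, 'a'), add 'a' as idx 1
Step 2: w='' (idx 0), next='c' -> output (0, 'c'), add 'c' as idx 2
Step 3: w='c' (idx 2), next='a' -> output (2, 'a'), add 'ca' as idx 3
Step 4: w='ca' (idx 3), next='c' -> output (3, 'c'), add 'cac' as idx 4
Step 5: w='c' (idx 2), next='c' -> output (2, 'c'), add 'cc' as idx 5
Step 6: w='a' (idx 1), next='c' -> output (1, 'c'), add 'ac' as idx 6
Step 7: w='c' (idx 2), end of input -> output (2, '')


Encoded: [(0, 'a'), (0, 'c'), (2, 'a'), (3, 'c'), (2, 'c'), (1, 'c'), (2, '')]
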